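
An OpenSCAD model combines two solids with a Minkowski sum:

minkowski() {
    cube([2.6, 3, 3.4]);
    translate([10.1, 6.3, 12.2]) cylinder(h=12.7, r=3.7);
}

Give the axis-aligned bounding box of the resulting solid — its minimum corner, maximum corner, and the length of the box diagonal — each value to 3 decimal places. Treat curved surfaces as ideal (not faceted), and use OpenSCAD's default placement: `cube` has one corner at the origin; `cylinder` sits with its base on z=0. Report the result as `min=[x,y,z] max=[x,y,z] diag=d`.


min=[6.400,2.600,12.200] max=[16.400,13.000,28.300] diag=21.619

A = translate([10.1, 6.3, 12.2]) cylinder(h=12.7, r=3.7) → bbox [6.4,2.6,12.2] .. [13.8,10,24.9]
B = cube([2.6, 3, 3.4]) → bbox [0,0,0] .. [2.6,3,3.4]
lo = A.lo+B.lo = [6.4+0, 2.6+0, 12.2+0] = [6.400,2.600,12.200]
hi = A.hi+B.hi = [13.8+2.6, 10+3, 24.9+3.4] = [16.400,13.000,28.300]
diag = √(10²+10.4²+16.1²) = √467.37 = 21.619


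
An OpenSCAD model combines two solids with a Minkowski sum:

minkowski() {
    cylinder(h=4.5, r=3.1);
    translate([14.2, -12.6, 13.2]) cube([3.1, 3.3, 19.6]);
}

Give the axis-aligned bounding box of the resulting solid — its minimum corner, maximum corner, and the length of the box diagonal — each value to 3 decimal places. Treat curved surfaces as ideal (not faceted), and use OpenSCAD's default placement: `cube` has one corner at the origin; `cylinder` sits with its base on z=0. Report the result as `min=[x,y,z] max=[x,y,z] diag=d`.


A = translate([14.2, -12.6, 13.2]) cube([3.1, 3.3, 19.6]) → bbox [14.2,-12.6,13.2] .. [17.3,-9.3,32.8]
B = cylinder(h=4.5, r=3.1) → bbox [-3.1,-3.1,0] .. [3.1,3.1,4.5]
lo = A.lo+B.lo = [14.2-3.1, -12.6-3.1, 13.2+0] = [11.100,-15.700,13.200]
hi = A.hi+B.hi = [17.3+3.1, -9.3+3.1, 32.8+4.5] = [20.400,-6.200,37.300]
diag = √(9.3²+9.5²+24.1²) = √757.55 = 27.524

min=[11.100,-15.700,13.200] max=[20.400,-6.200,37.300] diag=27.524


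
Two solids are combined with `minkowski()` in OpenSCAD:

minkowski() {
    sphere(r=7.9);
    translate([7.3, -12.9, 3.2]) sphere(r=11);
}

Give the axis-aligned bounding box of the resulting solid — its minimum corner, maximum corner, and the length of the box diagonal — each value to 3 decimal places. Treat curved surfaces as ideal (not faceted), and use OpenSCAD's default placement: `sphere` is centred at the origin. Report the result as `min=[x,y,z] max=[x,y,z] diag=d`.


A = translate([7.3, -12.9, 3.2]) sphere(r=11) → bbox [-3.7,-23.9,-7.8] .. [18.3,-1.9,14.2]
B = sphere(r=7.9) → bbox [-7.9,-7.9,-7.9] .. [7.9,7.9,7.9]
lo = A.lo+B.lo = [-3.7-7.9, -23.9-7.9, -7.8-7.9] = [-11.600,-31.800,-15.700]
hi = A.hi+B.hi = [18.3+7.9, -1.9+7.9, 14.2+7.9] = [26.200,6.000,22.100]
diag = √(37.8²+37.8²+37.8²) = √4286.52 = 65.472

min=[-11.600,-31.800,-15.700] max=[26.200,6.000,22.100] diag=65.472


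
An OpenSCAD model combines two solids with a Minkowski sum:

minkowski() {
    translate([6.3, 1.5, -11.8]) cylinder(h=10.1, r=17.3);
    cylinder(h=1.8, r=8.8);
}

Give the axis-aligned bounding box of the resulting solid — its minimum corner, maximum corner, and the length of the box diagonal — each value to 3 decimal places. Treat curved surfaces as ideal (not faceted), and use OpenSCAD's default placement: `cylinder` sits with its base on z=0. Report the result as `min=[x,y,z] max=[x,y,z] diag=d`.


min=[-19.800,-24.600,-11.800] max=[32.400,27.600,0.100] diag=74.775

A = translate([6.3, 1.5, -11.8]) cylinder(h=10.1, r=17.3) → bbox [-11,-15.8,-11.8] .. [23.6,18.8,-1.7]
B = cylinder(h=1.8, r=8.8) → bbox [-8.8,-8.8,0] .. [8.8,8.8,1.8]
lo = A.lo+B.lo = [-11-8.8, -15.8-8.8, -11.8+0] = [-19.800,-24.600,-11.800]
hi = A.hi+B.hi = [23.6+8.8, 18.8+8.8, -1.7+1.8] = [32.400,27.600,0.100]
diag = √(52.2²+52.2²+11.9²) = √5591.29 = 74.775


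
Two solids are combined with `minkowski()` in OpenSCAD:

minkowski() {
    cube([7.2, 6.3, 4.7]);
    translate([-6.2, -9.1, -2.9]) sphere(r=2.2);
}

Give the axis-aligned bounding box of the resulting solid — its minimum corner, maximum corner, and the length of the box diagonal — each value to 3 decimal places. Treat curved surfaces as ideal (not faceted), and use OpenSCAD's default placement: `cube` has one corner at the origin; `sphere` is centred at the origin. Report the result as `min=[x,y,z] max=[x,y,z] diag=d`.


A = translate([-6.2, -9.1, -2.9]) sphere(r=2.2) → bbox [-8.4,-11.3,-5.1] .. [-4,-6.9,-0.7]
B = cube([7.2, 6.3, 4.7]) → bbox [0,0,0] .. [7.2,6.3,4.7]
lo = A.lo+B.lo = [-8.4+0, -11.3+0, -5.1+0] = [-8.400,-11.300,-5.100]
hi = A.hi+B.hi = [-4+7.2, -6.9+6.3, -0.7+4.7] = [3.200,-0.600,4.000]
diag = √(11.6²+10.7²+9.1²) = √331.86 = 18.217

min=[-8.400,-11.300,-5.100] max=[3.200,-0.600,4.000] diag=18.217


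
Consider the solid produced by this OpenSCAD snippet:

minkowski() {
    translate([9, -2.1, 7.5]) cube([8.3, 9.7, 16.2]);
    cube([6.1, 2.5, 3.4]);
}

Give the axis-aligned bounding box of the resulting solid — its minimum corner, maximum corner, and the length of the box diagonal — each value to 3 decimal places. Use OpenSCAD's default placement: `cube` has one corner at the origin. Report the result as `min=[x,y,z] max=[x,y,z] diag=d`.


A = translate([9, -2.1, 7.5]) cube([8.3, 9.7, 16.2]) → bbox [9,-2.1,7.5] .. [17.3,7.6,23.7]
B = cube([6.1, 2.5, 3.4]) → bbox [0,0,0] .. [6.1,2.5,3.4]
lo = A.lo+B.lo = [9+0, -2.1+0, 7.5+0] = [9.000,-2.100,7.500]
hi = A.hi+B.hi = [17.3+6.1, 7.6+2.5, 23.7+3.4] = [23.400,10.100,27.100]
diag = √(14.4²+12.2²+19.6²) = √740.36 = 27.210

min=[9.000,-2.100,7.500] max=[23.400,10.100,27.100] diag=27.210


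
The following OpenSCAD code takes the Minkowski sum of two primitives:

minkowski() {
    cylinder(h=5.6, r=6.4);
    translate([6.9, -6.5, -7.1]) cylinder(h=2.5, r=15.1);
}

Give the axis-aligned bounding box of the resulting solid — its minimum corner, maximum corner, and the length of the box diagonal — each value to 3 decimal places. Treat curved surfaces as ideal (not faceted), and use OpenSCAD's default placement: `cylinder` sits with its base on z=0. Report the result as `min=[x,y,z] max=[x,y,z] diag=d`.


A = translate([6.9, -6.5, -7.1]) cylinder(h=2.5, r=15.1) → bbox [-8.2,-21.6,-7.1] .. [22,8.6,-4.6]
B = cylinder(h=5.6, r=6.4) → bbox [-6.4,-6.4,0] .. [6.4,6.4,5.6]
lo = A.lo+B.lo = [-8.2-6.4, -21.6-6.4, -7.1+0] = [-14.600,-28.000,-7.100]
hi = A.hi+B.hi = [22+6.4, 8.6+6.4, -4.6+5.6] = [28.400,15.000,1.000]
diag = √(43²+43²+8.1²) = √3763.61 = 61.348

min=[-14.600,-28.000,-7.100] max=[28.400,15.000,1.000] diag=61.348


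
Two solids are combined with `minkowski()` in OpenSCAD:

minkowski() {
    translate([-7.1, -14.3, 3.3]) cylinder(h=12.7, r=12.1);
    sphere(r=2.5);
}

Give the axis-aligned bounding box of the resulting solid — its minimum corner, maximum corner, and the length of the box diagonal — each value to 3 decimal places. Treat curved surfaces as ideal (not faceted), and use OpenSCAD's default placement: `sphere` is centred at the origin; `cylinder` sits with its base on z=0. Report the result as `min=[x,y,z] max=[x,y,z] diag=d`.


A = translate([-7.1, -14.3, 3.3]) cylinder(h=12.7, r=12.1) → bbox [-19.2,-26.4,3.3] .. [5,-2.2,16]
B = sphere(r=2.5) → bbox [-2.5,-2.5,-2.5] .. [2.5,2.5,2.5]
lo = A.lo+B.lo = [-19.2-2.5, -26.4-2.5, 3.3-2.5] = [-21.700,-28.900,0.800]
hi = A.hi+B.hi = [5+2.5, -2.2+2.5, 16+2.5] = [7.500,0.300,18.500]
diag = √(29.2²+29.2²+17.7²) = √2018.57 = 44.928

min=[-21.700,-28.900,0.800] max=[7.500,0.300,18.500] diag=44.928


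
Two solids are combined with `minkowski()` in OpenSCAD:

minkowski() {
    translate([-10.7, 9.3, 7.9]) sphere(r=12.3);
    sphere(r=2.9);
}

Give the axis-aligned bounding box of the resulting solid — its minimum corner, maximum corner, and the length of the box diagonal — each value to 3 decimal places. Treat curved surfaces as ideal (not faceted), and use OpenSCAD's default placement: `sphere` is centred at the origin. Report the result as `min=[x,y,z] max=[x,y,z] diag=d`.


min=[-25.900,-5.900,-7.300] max=[4.500,24.500,23.100] diag=52.654

A = translate([-10.7, 9.3, 7.9]) sphere(r=12.3) → bbox [-23,-3,-4.4] .. [1.6,21.6,20.2]
B = sphere(r=2.9) → bbox [-2.9,-2.9,-2.9] .. [2.9,2.9,2.9]
lo = A.lo+B.lo = [-23-2.9, -3-2.9, -4.4-2.9] = [-25.900,-5.900,-7.300]
hi = A.hi+B.hi = [1.6+2.9, 21.6+2.9, 20.2+2.9] = [4.500,24.500,23.100]
diag = √(30.4²+30.4²+30.4²) = √2772.48 = 52.654


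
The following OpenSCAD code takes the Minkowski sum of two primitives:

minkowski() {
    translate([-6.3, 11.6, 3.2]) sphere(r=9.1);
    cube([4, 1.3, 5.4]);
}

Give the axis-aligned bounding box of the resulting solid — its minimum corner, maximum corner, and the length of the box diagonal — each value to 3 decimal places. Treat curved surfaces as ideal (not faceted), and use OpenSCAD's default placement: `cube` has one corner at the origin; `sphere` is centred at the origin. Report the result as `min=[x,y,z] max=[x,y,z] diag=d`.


min=[-15.400,2.500,-5.900] max=[6.800,22.000,17.700] diag=37.816

A = translate([-6.3, 11.6, 3.2]) sphere(r=9.1) → bbox [-15.4,2.5,-5.9] .. [2.8,20.7,12.3]
B = cube([4, 1.3, 5.4]) → bbox [0,0,0] .. [4,1.3,5.4]
lo = A.lo+B.lo = [-15.4+0, 2.5+0, -5.9+0] = [-15.400,2.500,-5.900]
hi = A.hi+B.hi = [2.8+4, 20.7+1.3, 12.3+5.4] = [6.800,22.000,17.700]
diag = √(22.2²+19.5²+23.6²) = √1430.05 = 37.816


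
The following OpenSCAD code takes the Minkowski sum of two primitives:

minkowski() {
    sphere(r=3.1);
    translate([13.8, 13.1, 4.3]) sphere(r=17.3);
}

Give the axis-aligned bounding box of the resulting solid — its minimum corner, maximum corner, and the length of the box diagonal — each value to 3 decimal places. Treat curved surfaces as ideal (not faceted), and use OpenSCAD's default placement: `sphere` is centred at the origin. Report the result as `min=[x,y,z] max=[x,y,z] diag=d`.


min=[-6.600,-7.300,-16.100] max=[34.200,33.500,24.700] diag=70.668

A = translate([13.8, 13.1, 4.3]) sphere(r=17.3) → bbox [-3.5,-4.2,-13] .. [31.1,30.4,21.6]
B = sphere(r=3.1) → bbox [-3.1,-3.1,-3.1] .. [3.1,3.1,3.1]
lo = A.lo+B.lo = [-3.5-3.1, -4.2-3.1, -13-3.1] = [-6.600,-7.300,-16.100]
hi = A.hi+B.hi = [31.1+3.1, 30.4+3.1, 21.6+3.1] = [34.200,33.500,24.700]
diag = √(40.8²+40.8²+40.8²) = √4993.92 = 70.668


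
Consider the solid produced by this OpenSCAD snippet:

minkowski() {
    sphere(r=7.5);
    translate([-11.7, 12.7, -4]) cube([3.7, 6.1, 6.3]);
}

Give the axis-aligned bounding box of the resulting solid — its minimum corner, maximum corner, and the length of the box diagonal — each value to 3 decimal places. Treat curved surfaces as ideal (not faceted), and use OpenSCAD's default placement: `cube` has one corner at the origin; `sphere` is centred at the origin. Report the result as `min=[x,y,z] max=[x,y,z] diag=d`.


A = translate([-11.7, 12.7, -4]) cube([3.7, 6.1, 6.3]) → bbox [-11.7,12.7,-4] .. [-8,18.8,2.3]
B = sphere(r=7.5) → bbox [-7.5,-7.5,-7.5] .. [7.5,7.5,7.5]
lo = A.lo+B.lo = [-11.7-7.5, 12.7-7.5, -4-7.5] = [-19.200,5.200,-11.500]
hi = A.hi+B.hi = [-8+7.5, 18.8+7.5, 2.3+7.5] = [-0.500,26.300,9.800]
diag = √(18.7²+21.1²+21.3²) = √1248.59 = 35.335

min=[-19.200,5.200,-11.500] max=[-0.500,26.300,9.800] diag=35.335


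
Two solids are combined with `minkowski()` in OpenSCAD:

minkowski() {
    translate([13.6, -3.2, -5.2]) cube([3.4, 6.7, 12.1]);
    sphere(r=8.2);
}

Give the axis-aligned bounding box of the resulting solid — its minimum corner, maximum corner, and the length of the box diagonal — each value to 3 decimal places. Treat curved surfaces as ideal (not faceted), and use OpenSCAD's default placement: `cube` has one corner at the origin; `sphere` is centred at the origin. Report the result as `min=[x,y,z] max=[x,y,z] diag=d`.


A = translate([13.6, -3.2, -5.2]) cube([3.4, 6.7, 12.1]) → bbox [13.6,-3.2,-5.2] .. [17,3.5,6.9]
B = sphere(r=8.2) → bbox [-8.2,-8.2,-8.2] .. [8.2,8.2,8.2]
lo = A.lo+B.lo = [13.6-8.2, -3.2-8.2, -5.2-8.2] = [5.400,-11.400,-13.400]
hi = A.hi+B.hi = [17+8.2, 3.5+8.2, 6.9+8.2] = [25.200,11.700,15.100]
diag = √(19.8²+23.1²+28.5²) = √1737.9 = 41.688

min=[5.400,-11.400,-13.400] max=[25.200,11.700,15.100] diag=41.688


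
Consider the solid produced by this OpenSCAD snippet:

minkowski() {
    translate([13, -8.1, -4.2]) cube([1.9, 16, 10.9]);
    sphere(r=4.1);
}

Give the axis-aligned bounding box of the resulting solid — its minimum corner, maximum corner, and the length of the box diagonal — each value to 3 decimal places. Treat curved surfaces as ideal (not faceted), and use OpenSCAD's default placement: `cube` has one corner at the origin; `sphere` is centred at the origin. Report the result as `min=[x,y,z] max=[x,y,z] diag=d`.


min=[8.900,-12.200,-8.300] max=[19.000,12.000,10.800] diag=32.442

A = translate([13, -8.1, -4.2]) cube([1.9, 16, 10.9]) → bbox [13,-8.1,-4.2] .. [14.9,7.9,6.7]
B = sphere(r=4.1) → bbox [-4.1,-4.1,-4.1] .. [4.1,4.1,4.1]
lo = A.lo+B.lo = [13-4.1, -8.1-4.1, -4.2-4.1] = [8.900,-12.200,-8.300]
hi = A.hi+B.hi = [14.9+4.1, 7.9+4.1, 6.7+4.1] = [19.000,12.000,10.800]
diag = √(10.1²+24.2²+19.1²) = √1052.46 = 32.442


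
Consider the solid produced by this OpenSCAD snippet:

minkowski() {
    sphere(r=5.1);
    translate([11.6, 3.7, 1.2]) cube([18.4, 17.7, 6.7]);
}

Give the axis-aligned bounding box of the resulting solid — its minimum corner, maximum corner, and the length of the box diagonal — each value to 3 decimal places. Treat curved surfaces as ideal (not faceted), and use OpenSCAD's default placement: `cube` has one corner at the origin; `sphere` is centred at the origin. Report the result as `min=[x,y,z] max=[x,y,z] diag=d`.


A = translate([11.6, 3.7, 1.2]) cube([18.4, 17.7, 6.7]) → bbox [11.6,3.7,1.2] .. [30,21.4,7.9]
B = sphere(r=5.1) → bbox [-5.1,-5.1,-5.1] .. [5.1,5.1,5.1]
lo = A.lo+B.lo = [11.6-5.1, 3.7-5.1, 1.2-5.1] = [6.500,-1.400,-3.900]
hi = A.hi+B.hi = [30+5.1, 21.4+5.1, 7.9+5.1] = [35.100,26.500,13.000]
diag = √(28.6²+27.9²+16.9²) = √1881.98 = 43.382

min=[6.500,-1.400,-3.900] max=[35.100,26.500,13.000] diag=43.382


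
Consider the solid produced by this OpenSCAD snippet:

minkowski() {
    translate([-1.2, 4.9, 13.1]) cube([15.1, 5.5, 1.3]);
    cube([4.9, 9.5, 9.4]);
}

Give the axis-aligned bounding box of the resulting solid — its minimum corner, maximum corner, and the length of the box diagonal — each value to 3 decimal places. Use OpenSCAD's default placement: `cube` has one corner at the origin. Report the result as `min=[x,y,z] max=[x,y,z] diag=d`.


A = translate([-1.2, 4.9, 13.1]) cube([15.1, 5.5, 1.3]) → bbox [-1.2,4.9,13.1] .. [13.9,10.4,14.4]
B = cube([4.9, 9.5, 9.4]) → bbox [0,0,0] .. [4.9,9.5,9.4]
lo = A.lo+B.lo = [-1.2+0, 4.9+0, 13.1+0] = [-1.200,4.900,13.100]
hi = A.hi+B.hi = [13.9+4.9, 10.4+9.5, 14.4+9.4] = [18.800,19.900,23.800]
diag = √(20²+15²+10.7²) = √739.49 = 27.194

min=[-1.200,4.900,13.100] max=[18.800,19.900,23.800] diag=27.194


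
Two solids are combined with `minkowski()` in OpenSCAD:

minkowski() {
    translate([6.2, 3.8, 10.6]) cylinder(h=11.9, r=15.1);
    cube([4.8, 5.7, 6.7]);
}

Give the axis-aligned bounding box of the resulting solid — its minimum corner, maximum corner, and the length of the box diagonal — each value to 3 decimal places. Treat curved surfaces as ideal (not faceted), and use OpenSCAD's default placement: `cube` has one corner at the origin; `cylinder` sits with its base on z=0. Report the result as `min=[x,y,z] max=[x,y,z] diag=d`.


min=[-8.900,-11.300,10.600] max=[26.100,24.600,29.200] diag=53.477

A = translate([6.2, 3.8, 10.6]) cylinder(h=11.9, r=15.1) → bbox [-8.9,-11.3,10.6] .. [21.3,18.9,22.5]
B = cube([4.8, 5.7, 6.7]) → bbox [0,0,0] .. [4.8,5.7,6.7]
lo = A.lo+B.lo = [-8.9+0, -11.3+0, 10.6+0] = [-8.900,-11.300,10.600]
hi = A.hi+B.hi = [21.3+4.8, 18.9+5.7, 22.5+6.7] = [26.100,24.600,29.200]
diag = √(35²+35.9²+18.6²) = √2859.77 = 53.477


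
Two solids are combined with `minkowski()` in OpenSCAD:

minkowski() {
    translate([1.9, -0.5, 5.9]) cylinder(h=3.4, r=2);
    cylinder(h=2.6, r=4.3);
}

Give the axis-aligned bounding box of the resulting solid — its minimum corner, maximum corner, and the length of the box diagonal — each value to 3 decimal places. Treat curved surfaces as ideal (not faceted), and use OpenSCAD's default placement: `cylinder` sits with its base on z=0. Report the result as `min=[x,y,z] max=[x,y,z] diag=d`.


min=[-4.400,-6.800,5.900] max=[8.200,5.800,11.900] diag=18.802

A = translate([1.9, -0.5, 5.9]) cylinder(h=3.4, r=2) → bbox [-0.1,-2.5,5.9] .. [3.9,1.5,9.3]
B = cylinder(h=2.6, r=4.3) → bbox [-4.3,-4.3,0] .. [4.3,4.3,2.6]
lo = A.lo+B.lo = [-0.1-4.3, -2.5-4.3, 5.9+0] = [-4.400,-6.800,5.900]
hi = A.hi+B.hi = [3.9+4.3, 1.5+4.3, 9.3+2.6] = [8.200,5.800,11.900]
diag = √(12.6²+12.6²+6²) = √353.52 = 18.802


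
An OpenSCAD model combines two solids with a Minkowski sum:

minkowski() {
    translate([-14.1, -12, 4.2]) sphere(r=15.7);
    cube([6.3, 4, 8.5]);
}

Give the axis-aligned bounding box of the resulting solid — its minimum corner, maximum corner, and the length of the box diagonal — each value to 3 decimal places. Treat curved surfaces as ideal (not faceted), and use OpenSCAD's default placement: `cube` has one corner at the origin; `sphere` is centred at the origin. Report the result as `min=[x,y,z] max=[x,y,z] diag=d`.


min=[-29.800,-27.700,-11.500] max=[7.900,7.700,28.400] diag=65.318

A = translate([-14.1, -12, 4.2]) sphere(r=15.7) → bbox [-29.8,-27.7,-11.5] .. [1.6,3.7,19.9]
B = cube([6.3, 4, 8.5]) → bbox [0,0,0] .. [6.3,4,8.5]
lo = A.lo+B.lo = [-29.8+0, -27.7+0, -11.5+0] = [-29.800,-27.700,-11.500]
hi = A.hi+B.hi = [1.6+6.3, 3.7+4, 19.9+8.5] = [7.900,7.700,28.400]
diag = √(37.7²+35.4²+39.9²) = √4266.46 = 65.318


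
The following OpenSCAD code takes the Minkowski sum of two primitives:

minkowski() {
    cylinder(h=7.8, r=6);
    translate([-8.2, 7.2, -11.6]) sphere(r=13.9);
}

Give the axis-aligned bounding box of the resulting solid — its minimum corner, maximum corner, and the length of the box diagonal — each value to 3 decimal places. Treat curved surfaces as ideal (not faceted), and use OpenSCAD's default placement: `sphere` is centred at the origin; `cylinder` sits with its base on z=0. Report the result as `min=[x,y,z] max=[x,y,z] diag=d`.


min=[-28.100,-12.700,-25.500] max=[11.700,27.100,10.100] diag=66.599

A = translate([-8.2, 7.2, -11.6]) sphere(r=13.9) → bbox [-22.1,-6.7,-25.5] .. [5.7,21.1,2.3]
B = cylinder(h=7.8, r=6) → bbox [-6,-6,0] .. [6,6,7.8]
lo = A.lo+B.lo = [-22.1-6, -6.7-6, -25.5+0] = [-28.100,-12.700,-25.500]
hi = A.hi+B.hi = [5.7+6, 21.1+6, 2.3+7.8] = [11.700,27.100,10.100]
diag = √(39.8²+39.8²+35.6²) = √4435.44 = 66.599


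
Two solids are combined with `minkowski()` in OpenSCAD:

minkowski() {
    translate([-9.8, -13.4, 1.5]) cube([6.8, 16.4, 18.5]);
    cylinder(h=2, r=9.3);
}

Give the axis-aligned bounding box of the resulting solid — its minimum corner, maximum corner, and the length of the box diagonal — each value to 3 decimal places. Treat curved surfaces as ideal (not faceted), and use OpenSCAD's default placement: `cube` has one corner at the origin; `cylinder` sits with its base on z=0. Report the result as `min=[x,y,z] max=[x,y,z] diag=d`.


min=[-19.100,-22.700,1.500] max=[6.300,12.300,22.000] diag=47.858

A = translate([-9.8, -13.4, 1.5]) cube([6.8, 16.4, 18.5]) → bbox [-9.8,-13.4,1.5] .. [-3,3,20]
B = cylinder(h=2, r=9.3) → bbox [-9.3,-9.3,0] .. [9.3,9.3,2]
lo = A.lo+B.lo = [-9.8-9.3, -13.4-9.3, 1.5+0] = [-19.100,-22.700,1.500]
hi = A.hi+B.hi = [-3+9.3, 3+9.3, 20+2] = [6.300,12.300,22.000]
diag = √(25.4²+35²+20.5²) = √2290.41 = 47.858


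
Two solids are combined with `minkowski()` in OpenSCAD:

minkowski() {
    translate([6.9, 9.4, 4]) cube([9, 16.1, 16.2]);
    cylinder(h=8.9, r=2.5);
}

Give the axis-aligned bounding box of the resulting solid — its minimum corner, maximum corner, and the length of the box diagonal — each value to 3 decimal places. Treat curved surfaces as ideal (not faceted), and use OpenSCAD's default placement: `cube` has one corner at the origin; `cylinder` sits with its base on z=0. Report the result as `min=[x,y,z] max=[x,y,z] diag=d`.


min=[4.400,6.900,4.000] max=[18.400,28.000,29.100] diag=35.654

A = translate([6.9, 9.4, 4]) cube([9, 16.1, 16.2]) → bbox [6.9,9.4,4] .. [15.9,25.5,20.2]
B = cylinder(h=8.9, r=2.5) → bbox [-2.5,-2.5,0] .. [2.5,2.5,8.9]
lo = A.lo+B.lo = [6.9-2.5, 9.4-2.5, 4+0] = [4.400,6.900,4.000]
hi = A.hi+B.hi = [15.9+2.5, 25.5+2.5, 20.2+8.9] = [18.400,28.000,29.100]
diag = √(14²+21.1²+25.1²) = √1271.22 = 35.654


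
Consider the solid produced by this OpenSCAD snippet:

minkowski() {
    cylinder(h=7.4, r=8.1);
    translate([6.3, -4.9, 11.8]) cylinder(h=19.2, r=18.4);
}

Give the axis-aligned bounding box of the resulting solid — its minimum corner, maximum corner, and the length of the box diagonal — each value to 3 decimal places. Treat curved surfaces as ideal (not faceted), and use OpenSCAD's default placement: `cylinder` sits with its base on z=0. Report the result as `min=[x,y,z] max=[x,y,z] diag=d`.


A = translate([6.3, -4.9, 11.8]) cylinder(h=19.2, r=18.4) → bbox [-12.1,-23.3,11.8] .. [24.7,13.5,31]
B = cylinder(h=7.4, r=8.1) → bbox [-8.1,-8.1,0] .. [8.1,8.1,7.4]
lo = A.lo+B.lo = [-12.1-8.1, -23.3-8.1, 11.8+0] = [-20.200,-31.400,11.800]
hi = A.hi+B.hi = [24.7+8.1, 13.5+8.1, 31+7.4] = [32.800,21.600,38.400]
diag = √(53²+53²+26.6²) = √6325.56 = 79.533

min=[-20.200,-31.400,11.800] max=[32.800,21.600,38.400] diag=79.533


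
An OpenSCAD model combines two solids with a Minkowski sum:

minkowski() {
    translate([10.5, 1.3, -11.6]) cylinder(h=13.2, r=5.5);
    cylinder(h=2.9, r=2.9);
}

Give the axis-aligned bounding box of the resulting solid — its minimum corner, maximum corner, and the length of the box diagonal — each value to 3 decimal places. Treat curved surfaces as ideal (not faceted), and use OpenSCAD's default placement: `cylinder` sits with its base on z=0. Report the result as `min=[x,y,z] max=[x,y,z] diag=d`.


A = translate([10.5, 1.3, -11.6]) cylinder(h=13.2, r=5.5) → bbox [5,-4.2,-11.6] .. [16,6.8,1.6]
B = cylinder(h=2.9, r=2.9) → bbox [-2.9,-2.9,0] .. [2.9,2.9,2.9]
lo = A.lo+B.lo = [5-2.9, -4.2-2.9, -11.6+0] = [2.100,-7.100,-11.600]
hi = A.hi+B.hi = [16+2.9, 6.8+2.9, 1.6+2.9] = [18.900,9.700,4.500]
diag = √(16.8²+16.8²+16.1²) = √823.69 = 28.700

min=[2.100,-7.100,-11.600] max=[18.900,9.700,4.500] diag=28.700


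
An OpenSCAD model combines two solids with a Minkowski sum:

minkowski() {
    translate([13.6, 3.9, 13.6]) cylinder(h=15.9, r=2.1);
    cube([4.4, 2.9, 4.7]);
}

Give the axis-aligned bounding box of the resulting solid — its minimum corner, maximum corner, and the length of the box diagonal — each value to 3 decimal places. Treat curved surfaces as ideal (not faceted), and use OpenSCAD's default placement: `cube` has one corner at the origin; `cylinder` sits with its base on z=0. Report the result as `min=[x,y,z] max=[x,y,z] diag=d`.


A = translate([13.6, 3.9, 13.6]) cylinder(h=15.9, r=2.1) → bbox [11.5,1.8,13.6] .. [15.7,6,29.5]
B = cube([4.4, 2.9, 4.7]) → bbox [0,0,0] .. [4.4,2.9,4.7]
lo = A.lo+B.lo = [11.5+0, 1.8+0, 13.6+0] = [11.500,1.800,13.600]
hi = A.hi+B.hi = [15.7+4.4, 6+2.9, 29.5+4.7] = [20.100,8.900,34.200]
diag = √(8.6²+7.1²+20.6²) = √548.73 = 23.425

min=[11.500,1.800,13.600] max=[20.100,8.900,34.200] diag=23.425


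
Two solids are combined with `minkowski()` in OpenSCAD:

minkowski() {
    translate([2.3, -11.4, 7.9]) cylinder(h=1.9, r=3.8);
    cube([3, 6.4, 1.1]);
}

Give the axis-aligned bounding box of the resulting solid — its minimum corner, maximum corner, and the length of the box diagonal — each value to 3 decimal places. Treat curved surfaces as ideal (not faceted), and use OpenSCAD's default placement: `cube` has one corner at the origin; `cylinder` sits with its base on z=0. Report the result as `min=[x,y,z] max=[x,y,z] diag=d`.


A = translate([2.3, -11.4, 7.9]) cylinder(h=1.9, r=3.8) → bbox [-1.5,-15.2,7.9] .. [6.1,-7.6,9.8]
B = cube([3, 6.4, 1.1]) → bbox [0,0,0] .. [3,6.4,1.1]
lo = A.lo+B.lo = [-1.5+0, -15.2+0, 7.9+0] = [-1.500,-15.200,7.900]
hi = A.hi+B.hi = [6.1+3, -7.6+6.4, 9.8+1.1] = [9.100,-1.200,10.900]
diag = √(10.6²+14²+3²) = √317.36 = 17.815

min=[-1.500,-15.200,7.900] max=[9.100,-1.200,10.900] diag=17.815


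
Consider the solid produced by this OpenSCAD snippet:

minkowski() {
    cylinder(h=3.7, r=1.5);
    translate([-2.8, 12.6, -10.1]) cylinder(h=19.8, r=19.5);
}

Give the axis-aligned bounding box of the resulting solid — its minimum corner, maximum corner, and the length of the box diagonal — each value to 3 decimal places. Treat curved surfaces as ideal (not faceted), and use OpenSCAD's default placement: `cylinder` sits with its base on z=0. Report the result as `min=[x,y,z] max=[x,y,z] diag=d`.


A = translate([-2.8, 12.6, -10.1]) cylinder(h=19.8, r=19.5) → bbox [-22.3,-6.9,-10.1] .. [16.7,32.1,9.7]
B = cylinder(h=3.7, r=1.5) → bbox [-1.5,-1.5,0] .. [1.5,1.5,3.7]
lo = A.lo+B.lo = [-22.3-1.5, -6.9-1.5, -10.1+0] = [-23.800,-8.400,-10.100]
hi = A.hi+B.hi = [16.7+1.5, 32.1+1.5, 9.7+3.7] = [18.200,33.600,13.400]
diag = √(42²+42²+23.5²) = √4080.25 = 63.877

min=[-23.800,-8.400,-10.100] max=[18.200,33.600,13.400] diag=63.877


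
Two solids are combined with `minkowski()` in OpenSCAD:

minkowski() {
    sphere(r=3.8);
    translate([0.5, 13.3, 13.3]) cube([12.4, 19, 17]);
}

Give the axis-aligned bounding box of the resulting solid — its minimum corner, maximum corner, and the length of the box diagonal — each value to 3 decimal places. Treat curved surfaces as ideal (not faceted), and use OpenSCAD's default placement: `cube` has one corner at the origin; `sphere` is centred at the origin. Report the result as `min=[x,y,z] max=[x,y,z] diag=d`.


min=[-3.300,9.500,9.500] max=[16.700,36.100,34.100] diag=41.385

A = translate([0.5, 13.3, 13.3]) cube([12.4, 19, 17]) → bbox [0.5,13.3,13.3] .. [12.9,32.3,30.3]
B = sphere(r=3.8) → bbox [-3.8,-3.8,-3.8] .. [3.8,3.8,3.8]
lo = A.lo+B.lo = [0.5-3.8, 13.3-3.8, 13.3-3.8] = [-3.300,9.500,9.500]
hi = A.hi+B.hi = [12.9+3.8, 32.3+3.8, 30.3+3.8] = [16.700,36.100,34.100]
diag = √(20²+26.6²+24.6²) = √1712.72 = 41.385


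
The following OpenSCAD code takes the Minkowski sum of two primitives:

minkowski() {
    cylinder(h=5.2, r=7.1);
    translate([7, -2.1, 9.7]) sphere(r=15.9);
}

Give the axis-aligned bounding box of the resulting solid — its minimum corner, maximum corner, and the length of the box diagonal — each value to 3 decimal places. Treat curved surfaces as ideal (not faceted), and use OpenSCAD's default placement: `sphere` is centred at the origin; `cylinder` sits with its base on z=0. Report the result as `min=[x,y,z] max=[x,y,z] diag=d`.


min=[-16.000,-25.100,-6.200] max=[30.000,20.900,30.800] diag=74.840

A = translate([7, -2.1, 9.7]) sphere(r=15.9) → bbox [-8.9,-18,-6.2] .. [22.9,13.8,25.6]
B = cylinder(h=5.2, r=7.1) → bbox [-7.1,-7.1,0] .. [7.1,7.1,5.2]
lo = A.lo+B.lo = [-8.9-7.1, -18-7.1, -6.2+0] = [-16.000,-25.100,-6.200]
hi = A.hi+B.hi = [22.9+7.1, 13.8+7.1, 25.6+5.2] = [30.000,20.900,30.800]
diag = √(46²+46²+37²) = √5601 = 74.840


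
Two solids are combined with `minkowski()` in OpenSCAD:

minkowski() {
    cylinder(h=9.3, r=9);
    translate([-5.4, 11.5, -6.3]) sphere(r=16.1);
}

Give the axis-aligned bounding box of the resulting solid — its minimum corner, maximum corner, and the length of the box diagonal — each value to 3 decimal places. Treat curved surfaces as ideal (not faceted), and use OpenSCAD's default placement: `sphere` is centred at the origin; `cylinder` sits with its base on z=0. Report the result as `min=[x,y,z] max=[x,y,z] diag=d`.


min=[-30.500,-13.600,-22.400] max=[19.700,36.600,19.100] diag=82.233

A = translate([-5.4, 11.5, -6.3]) sphere(r=16.1) → bbox [-21.5,-4.6,-22.4] .. [10.7,27.6,9.8]
B = cylinder(h=9.3, r=9) → bbox [-9,-9,0] .. [9,9,9.3]
lo = A.lo+B.lo = [-21.5-9, -4.6-9, -22.4+0] = [-30.500,-13.600,-22.400]
hi = A.hi+B.hi = [10.7+9, 27.6+9, 9.8+9.3] = [19.700,36.600,19.100]
diag = √(50.2²+50.2²+41.5²) = √6762.33 = 82.233


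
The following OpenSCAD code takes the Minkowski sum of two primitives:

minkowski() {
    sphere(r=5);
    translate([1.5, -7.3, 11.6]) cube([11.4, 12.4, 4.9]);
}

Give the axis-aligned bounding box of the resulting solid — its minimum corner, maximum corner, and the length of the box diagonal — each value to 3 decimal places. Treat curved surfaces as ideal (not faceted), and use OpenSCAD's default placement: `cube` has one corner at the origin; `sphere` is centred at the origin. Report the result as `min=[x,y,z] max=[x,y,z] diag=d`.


min=[-3.500,-12.300,6.600] max=[17.900,10.100,21.500] diag=34.376

A = translate([1.5, -7.3, 11.6]) cube([11.4, 12.4, 4.9]) → bbox [1.5,-7.3,11.6] .. [12.9,5.1,16.5]
B = sphere(r=5) → bbox [-5,-5,-5] .. [5,5,5]
lo = A.lo+B.lo = [1.5-5, -7.3-5, 11.6-5] = [-3.500,-12.300,6.600]
hi = A.hi+B.hi = [12.9+5, 5.1+5, 16.5+5] = [17.900,10.100,21.500]
diag = √(21.4²+22.4²+14.9²) = √1181.73 = 34.376


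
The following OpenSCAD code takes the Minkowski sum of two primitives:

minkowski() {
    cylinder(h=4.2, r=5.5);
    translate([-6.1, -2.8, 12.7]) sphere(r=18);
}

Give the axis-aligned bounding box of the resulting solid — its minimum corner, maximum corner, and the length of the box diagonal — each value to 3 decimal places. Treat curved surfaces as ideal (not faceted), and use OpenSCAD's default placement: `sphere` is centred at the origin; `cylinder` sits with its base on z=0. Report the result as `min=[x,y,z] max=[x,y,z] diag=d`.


A = translate([-6.1, -2.8, 12.7]) sphere(r=18) → bbox [-24.1,-20.8,-5.3] .. [11.9,15.2,30.7]
B = cylinder(h=4.2, r=5.5) → bbox [-5.5,-5.5,0] .. [5.5,5.5,4.2]
lo = A.lo+B.lo = [-24.1-5.5, -20.8-5.5, -5.3+0] = [-29.600,-26.300,-5.300]
hi = A.hi+B.hi = [11.9+5.5, 15.2+5.5, 30.7+4.2] = [17.400,20.700,34.900]
diag = √(47²+47²+40.2²) = √6034.04 = 77.679

min=[-29.600,-26.300,-5.300] max=[17.400,20.700,34.900] diag=77.679


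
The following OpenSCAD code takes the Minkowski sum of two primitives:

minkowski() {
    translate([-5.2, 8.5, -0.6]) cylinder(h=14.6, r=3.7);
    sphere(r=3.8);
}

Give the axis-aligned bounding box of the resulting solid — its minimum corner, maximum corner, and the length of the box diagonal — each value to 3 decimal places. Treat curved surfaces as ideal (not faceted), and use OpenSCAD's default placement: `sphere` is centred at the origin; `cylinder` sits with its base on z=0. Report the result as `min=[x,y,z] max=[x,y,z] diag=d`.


A = translate([-5.2, 8.5, -0.6]) cylinder(h=14.6, r=3.7) → bbox [-8.9,4.8,-0.6] .. [-1.5,12.2,14]
B = sphere(r=3.8) → bbox [-3.8,-3.8,-3.8] .. [3.8,3.8,3.8]
lo = A.lo+B.lo = [-8.9-3.8, 4.8-3.8, -0.6-3.8] = [-12.700,1.000,-4.400]
hi = A.hi+B.hi = [-1.5+3.8, 12.2+3.8, 14+3.8] = [2.300,16.000,17.800]
diag = √(15²+15²+22.2²) = √942.84 = 30.706

min=[-12.700,1.000,-4.400] max=[2.300,16.000,17.800] diag=30.706


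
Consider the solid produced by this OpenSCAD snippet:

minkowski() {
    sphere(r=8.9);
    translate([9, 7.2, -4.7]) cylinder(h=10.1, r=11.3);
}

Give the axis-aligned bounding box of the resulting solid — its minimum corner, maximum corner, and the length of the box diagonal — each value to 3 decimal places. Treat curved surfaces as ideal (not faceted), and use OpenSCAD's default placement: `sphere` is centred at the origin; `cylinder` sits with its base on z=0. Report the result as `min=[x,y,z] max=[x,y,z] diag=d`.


A = translate([9, 7.2, -4.7]) cylinder(h=10.1, r=11.3) → bbox [-2.3,-4.1,-4.7] .. [20.3,18.5,5.4]
B = sphere(r=8.9) → bbox [-8.9,-8.9,-8.9] .. [8.9,8.9,8.9]
lo = A.lo+B.lo = [-2.3-8.9, -4.1-8.9, -4.7-8.9] = [-11.200,-13.000,-13.600]
hi = A.hi+B.hi = [20.3+8.9, 18.5+8.9, 5.4+8.9] = [29.200,27.400,14.300]
diag = √(40.4²+40.4²+27.9²) = √4042.73 = 63.582

min=[-11.200,-13.000,-13.600] max=[29.200,27.400,14.300] diag=63.582


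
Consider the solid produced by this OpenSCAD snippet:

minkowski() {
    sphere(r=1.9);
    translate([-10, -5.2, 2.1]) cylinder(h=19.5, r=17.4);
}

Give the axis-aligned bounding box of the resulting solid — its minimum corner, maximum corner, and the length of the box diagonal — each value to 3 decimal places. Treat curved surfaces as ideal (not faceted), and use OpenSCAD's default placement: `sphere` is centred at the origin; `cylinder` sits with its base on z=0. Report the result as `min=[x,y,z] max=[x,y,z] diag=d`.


min=[-29.300,-24.500,0.200] max=[9.300,14.100,23.500] diag=59.353

A = translate([-10, -5.2, 2.1]) cylinder(h=19.5, r=17.4) → bbox [-27.4,-22.6,2.1] .. [7.4,12.2,21.6]
B = sphere(r=1.9) → bbox [-1.9,-1.9,-1.9] .. [1.9,1.9,1.9]
lo = A.lo+B.lo = [-27.4-1.9, -22.6-1.9, 2.1-1.9] = [-29.300,-24.500,0.200]
hi = A.hi+B.hi = [7.4+1.9, 12.2+1.9, 21.6+1.9] = [9.300,14.100,23.500]
diag = √(38.6²+38.6²+23.3²) = √3522.81 = 59.353


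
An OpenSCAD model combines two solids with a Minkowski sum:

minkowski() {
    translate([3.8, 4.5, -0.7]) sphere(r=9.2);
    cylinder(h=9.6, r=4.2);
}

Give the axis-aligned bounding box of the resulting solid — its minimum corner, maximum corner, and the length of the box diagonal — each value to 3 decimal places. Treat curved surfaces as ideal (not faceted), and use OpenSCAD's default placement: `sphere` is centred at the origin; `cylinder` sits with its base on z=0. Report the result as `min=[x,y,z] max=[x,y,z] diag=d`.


A = translate([3.8, 4.5, -0.7]) sphere(r=9.2) → bbox [-5.4,-4.7,-9.9] .. [13,13.7,8.5]
B = cylinder(h=9.6, r=4.2) → bbox [-4.2,-4.2,0] .. [4.2,4.2,9.6]
lo = A.lo+B.lo = [-5.4-4.2, -4.7-4.2, -9.9+0] = [-9.600,-8.900,-9.900]
hi = A.hi+B.hi = [13+4.2, 13.7+4.2, 8.5+9.6] = [17.200,17.900,18.100]
diag = √(26.8²+26.8²+28²) = √2220.48 = 47.122

min=[-9.600,-8.900,-9.900] max=[17.200,17.900,18.100] diag=47.122


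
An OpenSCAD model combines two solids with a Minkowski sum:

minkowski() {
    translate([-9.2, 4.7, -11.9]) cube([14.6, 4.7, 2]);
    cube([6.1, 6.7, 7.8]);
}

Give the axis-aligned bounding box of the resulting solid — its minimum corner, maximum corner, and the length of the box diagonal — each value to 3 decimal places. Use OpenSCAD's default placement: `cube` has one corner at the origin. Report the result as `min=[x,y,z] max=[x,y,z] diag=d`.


min=[-9.200,4.700,-11.900] max=[11.500,16.100,-2.100] diag=25.583

A = translate([-9.2, 4.7, -11.9]) cube([14.6, 4.7, 2]) → bbox [-9.2,4.7,-11.9] .. [5.4,9.4,-9.9]
B = cube([6.1, 6.7, 7.8]) → bbox [0,0,0] .. [6.1,6.7,7.8]
lo = A.lo+B.lo = [-9.2+0, 4.7+0, -11.9+0] = [-9.200,4.700,-11.900]
hi = A.hi+B.hi = [5.4+6.1, 9.4+6.7, -9.9+7.8] = [11.500,16.100,-2.100]
diag = √(20.7²+11.4²+9.8²) = √654.49 = 25.583


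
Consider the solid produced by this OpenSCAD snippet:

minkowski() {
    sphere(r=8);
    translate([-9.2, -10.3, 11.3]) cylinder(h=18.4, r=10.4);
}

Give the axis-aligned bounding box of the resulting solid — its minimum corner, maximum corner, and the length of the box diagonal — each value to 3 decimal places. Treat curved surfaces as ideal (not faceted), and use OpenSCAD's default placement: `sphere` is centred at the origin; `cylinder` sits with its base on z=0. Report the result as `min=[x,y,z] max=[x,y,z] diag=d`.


A = translate([-9.2, -10.3, 11.3]) cylinder(h=18.4, r=10.4) → bbox [-19.6,-20.7,11.3] .. [1.2,0.1,29.7]
B = sphere(r=8) → bbox [-8,-8,-8] .. [8,8,8]
lo = A.lo+B.lo = [-19.6-8, -20.7-8, 11.3-8] = [-27.600,-28.700,3.300]
hi = A.hi+B.hi = [1.2+8, 0.1+8, 29.7+8] = [9.200,8.100,37.700]
diag = √(36.8²+36.8²+34.4²) = √3891.84 = 62.385

min=[-27.600,-28.700,3.300] max=[9.200,8.100,37.700] diag=62.385


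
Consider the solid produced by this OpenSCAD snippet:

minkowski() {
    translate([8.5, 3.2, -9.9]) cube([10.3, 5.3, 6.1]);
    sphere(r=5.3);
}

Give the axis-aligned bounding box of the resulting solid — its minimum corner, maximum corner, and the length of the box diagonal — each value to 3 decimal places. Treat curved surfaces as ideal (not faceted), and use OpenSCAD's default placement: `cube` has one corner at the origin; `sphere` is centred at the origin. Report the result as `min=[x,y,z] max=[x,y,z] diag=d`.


min=[3.200,-2.100,-15.200] max=[24.100,13.800,1.500] diag=31.121

A = translate([8.5, 3.2, -9.9]) cube([10.3, 5.3, 6.1]) → bbox [8.5,3.2,-9.9] .. [18.8,8.5,-3.8]
B = sphere(r=5.3) → bbox [-5.3,-5.3,-5.3] .. [5.3,5.3,5.3]
lo = A.lo+B.lo = [8.5-5.3, 3.2-5.3, -9.9-5.3] = [3.200,-2.100,-15.200]
hi = A.hi+B.hi = [18.8+5.3, 8.5+5.3, -3.8+5.3] = [24.100,13.800,1.500]
diag = √(20.9²+15.9²+16.7²) = √968.51 = 31.121


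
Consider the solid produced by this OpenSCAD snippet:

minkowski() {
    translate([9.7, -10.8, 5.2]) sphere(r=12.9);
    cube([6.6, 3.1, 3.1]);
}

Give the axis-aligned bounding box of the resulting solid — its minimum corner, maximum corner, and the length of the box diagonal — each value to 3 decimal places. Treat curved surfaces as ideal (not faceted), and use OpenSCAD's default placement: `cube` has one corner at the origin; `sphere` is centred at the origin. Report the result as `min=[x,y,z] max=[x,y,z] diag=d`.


min=[-3.200,-23.700,-7.700] max=[29.200,5.200,21.200] diag=52.155

A = translate([9.7, -10.8, 5.2]) sphere(r=12.9) → bbox [-3.2,-23.7,-7.7] .. [22.6,2.1,18.1]
B = cube([6.6, 3.1, 3.1]) → bbox [0,0,0] .. [6.6,3.1,3.1]
lo = A.lo+B.lo = [-3.2+0, -23.7+0, -7.7+0] = [-3.200,-23.700,-7.700]
hi = A.hi+B.hi = [22.6+6.6, 2.1+3.1, 18.1+3.1] = [29.200,5.200,21.200]
diag = √(32.4²+28.9²+28.9²) = √2720.18 = 52.155


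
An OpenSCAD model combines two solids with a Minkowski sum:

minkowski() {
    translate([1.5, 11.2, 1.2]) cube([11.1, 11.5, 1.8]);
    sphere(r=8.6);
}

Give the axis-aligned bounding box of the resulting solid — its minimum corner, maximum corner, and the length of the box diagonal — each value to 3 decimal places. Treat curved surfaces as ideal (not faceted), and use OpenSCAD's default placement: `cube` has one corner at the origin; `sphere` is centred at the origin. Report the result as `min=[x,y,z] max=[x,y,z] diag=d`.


min=[-7.100,2.600,-7.400] max=[21.200,31.300,11.600] diag=44.560

A = translate([1.5, 11.2, 1.2]) cube([11.1, 11.5, 1.8]) → bbox [1.5,11.2,1.2] .. [12.6,22.7,3]
B = sphere(r=8.6) → bbox [-8.6,-8.6,-8.6] .. [8.6,8.6,8.6]
lo = A.lo+B.lo = [1.5-8.6, 11.2-8.6, 1.2-8.6] = [-7.100,2.600,-7.400]
hi = A.hi+B.hi = [12.6+8.6, 22.7+8.6, 3+8.6] = [21.200,31.300,11.600]
diag = √(28.3²+28.7²+19²) = √1985.58 = 44.560


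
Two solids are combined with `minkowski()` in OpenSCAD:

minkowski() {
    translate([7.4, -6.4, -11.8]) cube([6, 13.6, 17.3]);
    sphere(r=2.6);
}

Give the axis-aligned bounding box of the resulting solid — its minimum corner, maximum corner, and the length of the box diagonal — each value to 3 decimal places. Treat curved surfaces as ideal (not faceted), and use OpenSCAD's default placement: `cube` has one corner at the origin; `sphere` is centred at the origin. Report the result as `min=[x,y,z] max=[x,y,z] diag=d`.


min=[4.800,-9.000,-14.400] max=[16.000,9.800,8.100] diag=31.387

A = translate([7.4, -6.4, -11.8]) cube([6, 13.6, 17.3]) → bbox [7.4,-6.4,-11.8] .. [13.4,7.2,5.5]
B = sphere(r=2.6) → bbox [-2.6,-2.6,-2.6] .. [2.6,2.6,2.6]
lo = A.lo+B.lo = [7.4-2.6, -6.4-2.6, -11.8-2.6] = [4.800,-9.000,-14.400]
hi = A.hi+B.hi = [13.4+2.6, 7.2+2.6, 5.5+2.6] = [16.000,9.800,8.100]
diag = √(11.2²+18.8²+22.5²) = √985.13 = 31.387


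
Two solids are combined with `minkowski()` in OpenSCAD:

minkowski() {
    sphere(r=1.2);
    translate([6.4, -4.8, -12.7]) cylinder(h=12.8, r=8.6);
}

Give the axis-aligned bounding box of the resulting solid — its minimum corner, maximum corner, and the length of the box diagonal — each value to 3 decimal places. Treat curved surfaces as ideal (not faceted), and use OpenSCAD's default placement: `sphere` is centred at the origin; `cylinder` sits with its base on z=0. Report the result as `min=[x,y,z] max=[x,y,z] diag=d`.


A = translate([6.4, -4.8, -12.7]) cylinder(h=12.8, r=8.6) → bbox [-2.2,-13.4,-12.7] .. [15,3.8,0.1]
B = sphere(r=1.2) → bbox [-1.2,-1.2,-1.2] .. [1.2,1.2,1.2]
lo = A.lo+B.lo = [-2.2-1.2, -13.4-1.2, -12.7-1.2] = [-3.400,-14.600,-13.900]
hi = A.hi+B.hi = [15+1.2, 3.8+1.2, 0.1+1.2] = [16.200,5.000,1.300]
diag = √(19.6²+19.6²+15.2²) = √999.36 = 31.613

min=[-3.400,-14.600,-13.900] max=[16.200,5.000,1.300] diag=31.613
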